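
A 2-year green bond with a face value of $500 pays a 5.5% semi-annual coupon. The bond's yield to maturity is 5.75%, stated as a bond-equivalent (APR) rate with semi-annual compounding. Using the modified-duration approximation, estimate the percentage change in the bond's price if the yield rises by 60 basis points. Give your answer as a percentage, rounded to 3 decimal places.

-1.120%

Periodic yield y = 0.02875. Modified duration first:
  t   CF        PV=CF/(1+0.02875)^t    t·PV
  1        13.75        13.3657        13.3657
  2        13.75        12.9922        25.9844
  3        13.75        12.6291        37.8874
  4       513.75       458.6828     1,834.7311
  Σ                    497.6699     1,911.9687
P = 497.6699; D_Mac = 3.84184 half-year periods = 1.92092 yrs; D_mod = 1.92092/(1+0.02875) = 1.86724 yrs.
ΔP/P ≈ -D_mod · Δy = -1.86724 × (+0.006) = -0.011203 = -1.1203%.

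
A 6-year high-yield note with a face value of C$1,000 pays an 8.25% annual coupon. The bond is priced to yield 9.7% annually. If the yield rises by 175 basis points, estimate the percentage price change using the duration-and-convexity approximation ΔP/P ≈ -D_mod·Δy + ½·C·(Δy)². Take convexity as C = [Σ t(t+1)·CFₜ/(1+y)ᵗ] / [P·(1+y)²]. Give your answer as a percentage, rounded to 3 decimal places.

-7.453%

With y = 0.097:
  t   CF        PV=CF/(1+0.097)^t    t·PV        t(t+1)·PV
  1        82.50        75.2051        75.2051         150.4102
  2        82.50        68.5552       137.1105         411.3315
  3        82.50        62.4934       187.4802         749.9206
  4        82.50        56.9675       227.8701       1,139.3507
  5        82.50        51.9303       259.6515       1,557.9089
  6     1,082.50       621.1381     3,726.8283      26,087.7984
  Σ                    936.2896     4,614.1457      30,096.7204
P = 936.2896; D_Mac = 4.92812 yrs; D_mod = 4.49236 yrs; C = 26.71134.
Duration effect: -4.49236 × (+0.0175) = -0.078616
Convexity effect: 0.5 × 26.71134 × (0.0175)² = +0.0040902
ΔP/P ≈ -0.078616 + 0.0040902 = -0.074526 = -7.4526%.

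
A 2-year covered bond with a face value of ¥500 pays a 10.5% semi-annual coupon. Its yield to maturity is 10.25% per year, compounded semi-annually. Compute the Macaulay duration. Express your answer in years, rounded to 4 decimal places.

Periodic yield y = 0.05125. Discount each cash flow and weight by its period:
  t   CF        PV=CF/(1+0.05125)^t    t·PV
  1        26.25        24.9703        24.9703
  2        26.25        23.7529        47.5059
  3        26.25        22.5949        67.7848
  4       526.25       430.8916     1,723.5666
  Σ                    502.2098     1,863.8276
Price P = Σ PV = 502.2098.
Macaulay duration = Σ(t·PV) / P = 1,863.8276 / 502.2098 = 3.71125 half-year periods.
In years: 3.71125 / 2 = 1.85563 years.

1.8556 years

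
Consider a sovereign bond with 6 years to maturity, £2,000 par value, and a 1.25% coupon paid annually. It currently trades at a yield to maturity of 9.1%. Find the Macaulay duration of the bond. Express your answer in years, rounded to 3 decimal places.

5.763 years

Periodic yield y = 0.091. Discount each cash flow and weight by its year:
  t   CF        PV=CF/(1+0.091)^t    t·PV
  1        25.00        22.9148        22.9148
  2        25.00        21.0034        42.0069
  3        25.00        19.2516        57.7547
  4        25.00        17.6458        70.5831
  5        25.00        16.1740        80.8698
  6     2,025.00     1,200.8162     7,204.8970
  Σ                  1,297.8057     7,479.0262
Price P = Σ PV = 1,297.8057.
Macaulay duration = Σ(t·PV) / P = 7,479.0262 / 1,297.8057 = 5.76282 years.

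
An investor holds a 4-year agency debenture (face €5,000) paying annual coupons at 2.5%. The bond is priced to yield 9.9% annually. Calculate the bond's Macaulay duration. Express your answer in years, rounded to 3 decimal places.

3.832 years

Periodic yield y = 0.099. Discount each cash flow and weight by its year:
  t   CF        PV=CF/(1+0.099)^t    t·PV
  1       125.00       113.7398       113.7398
  2       125.00       103.4939       206.9877
  3       125.00        94.1709       282.5128
  4     5,125.00     3,513.2018    14,052.8073
  Σ                  3,824.6064    14,656.0477
Price P = Σ PV = 3,824.6064.
Macaulay duration = Σ(t·PV) / P = 14,656.0477 / 3,824.6064 = 3.83204 years.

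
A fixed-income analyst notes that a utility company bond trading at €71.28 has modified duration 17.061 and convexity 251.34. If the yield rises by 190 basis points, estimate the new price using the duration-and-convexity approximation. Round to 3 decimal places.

€51.408

Duration effect: -D_mod·Δy = -17.061 × (+0.019) = -0.324159
Convexity effect: ½·C·(Δy)² = 0.5 × 251.34 × (0.019)² = +0.04536687
ΔP/P ≈ -0.324159 + 0.04536687 = -0.27879213
New price ≈ 71.28 × (1 - 0.27879213) = 51.4076969736.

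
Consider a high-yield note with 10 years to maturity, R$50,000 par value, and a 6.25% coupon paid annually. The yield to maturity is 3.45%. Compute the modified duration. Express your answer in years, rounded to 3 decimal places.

Periodic yield y = 0.0345. First find Macaulay duration:
  t   CF        PV=CF/(1+0.0345)^t    t·PV
  1     3,125.00     3,020.7830     3,020.7830
  2     3,125.00     2,920.0416     5,840.0831
  3     3,125.00     2,822.6598     8,467.9794
  4     3,125.00     2,728.5257    10,914.1026
  5     3,125.00     2,637.5308    13,187.6542
  6     3,125.00     2,549.5707    15,297.4239
  7     3,125.00     2,464.5439    17,251.8072
  8     3,125.00     2,382.3527    19,058.8218
  9     3,125.00     2,302.9026    20,726.1232
  10   53,125.00    37,843.7350   378,437.3503
  Σ                 61,672.6457   492,202.1288
P = 61,672.6457; Macaulay duration = 492,202.1288 / 61,672.6457 = 7.98088 years.
Modified duration = D_Mac / (1 + y) = 7.98088 / 1.0345 = 7.71472 years.

7.715 years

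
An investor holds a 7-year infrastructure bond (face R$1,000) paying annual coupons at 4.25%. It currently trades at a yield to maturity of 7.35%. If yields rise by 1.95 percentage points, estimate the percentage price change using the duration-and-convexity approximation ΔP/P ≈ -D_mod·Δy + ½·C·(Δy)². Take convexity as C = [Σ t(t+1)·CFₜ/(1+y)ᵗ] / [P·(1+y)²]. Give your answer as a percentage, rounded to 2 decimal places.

With y = 0.0735:
  t   CF        PV=CF/(1+0.0735)^t    t·PV        t(t+1)·PV
  1        42.50        39.5901        39.5901          79.1803
  2        42.50        36.8795        73.7590         221.2769
  3        42.50        34.3544       103.0633         412.2532
  4        42.50        32.0023       128.0091         640.0453
  5        42.50        29.8111       149.0557         894.3344
  6        42.50        27.7700       166.6203       1,166.3420
  7     1,042.50       634.5440     4,441.8078      35,534.4624
  Σ                    834.9515     5,101.9053      38,947.8945
P = 834.9515; D_Mac = 6.11042 yrs; D_mod = 5.69206 yrs; C = 40.47796.
Duration effect: -5.69206 × (+0.0195) = -0.110995
Convexity effect: 0.5 × 40.47796 × (0.0195)² = +0.0076959
ΔP/P ≈ -0.110995 + 0.0076959 = -0.103299 = -10.3299%.

-10.33%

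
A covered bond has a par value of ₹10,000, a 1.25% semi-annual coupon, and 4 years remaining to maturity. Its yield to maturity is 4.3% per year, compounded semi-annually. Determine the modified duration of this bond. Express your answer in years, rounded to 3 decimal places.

Periodic yield y = 0.0215. First find Macaulay duration:
  t   CF        PV=CF/(1+0.0215)^t    t·PV
  1        62.50        61.1845        61.1845
  2        62.50        59.8968       119.7935
  3        62.50        58.6361       175.9082
  4        62.50        57.4019       229.6077
  5        62.50        56.1938       280.9688
  6        62.50        55.0110       330.0662
  7        62.50        53.8532       376.9723
  8    10,062.50     8,487.8740    67,902.9923
  Σ                  8,890.0513    69,477.4936
P = 8,890.0513; Macaulay duration = 69,477.4936 / 8,890.0513 = 7.81520 half-year periods = 3.90760 years.
Modified duration = D_Mac / (1 + y) = 3.90760 / 1.0215 = 3.82535 years.

3.825 years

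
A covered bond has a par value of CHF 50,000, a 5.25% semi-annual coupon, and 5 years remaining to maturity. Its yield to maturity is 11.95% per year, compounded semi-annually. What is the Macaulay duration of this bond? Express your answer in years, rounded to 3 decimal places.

Periodic yield y = 0.05975. Discount each cash flow and weight by its period:
  t   CF        PV=CF/(1+0.05975)^t    t·PV
  1     1,312.50     1,238.4996     1,238.4996
  2     1,312.50     1,168.6715     2,337.3430
  3     1,312.50     1,102.7804     3,308.3412
  4     1,312.50     1,040.6043     4,162.4172
  5     1,312.50       981.9337     4,909.6687
  6     1,312.50       926.5711     5,559.4267
  7     1,312.50       874.3299     6,120.3094
  8     1,312.50       825.0341     6,600.2730
  9     1,312.50       778.5177     7,006.6592
  10   51,312.50    28,720.2967   287,202.9669
  Σ                 37,657.2391   328,445.9050
Price P = Σ PV = 37,657.2391.
Macaulay duration = Σ(t·PV) / P = 328,445.9050 / 37,657.2391 = 8.72199 half-year periods.
In years: 8.72199 / 2 = 4.36099 years.

4.361 years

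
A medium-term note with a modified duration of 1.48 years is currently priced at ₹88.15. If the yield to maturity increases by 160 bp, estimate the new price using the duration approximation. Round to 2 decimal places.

₹86.06

Duration approximation: ΔP/P ≈ -D_mod · Δy = -1.48 × (+0.016) = -0.023680.
New price ≈ 88.15 × (1 - 0.023680) = 86.062608.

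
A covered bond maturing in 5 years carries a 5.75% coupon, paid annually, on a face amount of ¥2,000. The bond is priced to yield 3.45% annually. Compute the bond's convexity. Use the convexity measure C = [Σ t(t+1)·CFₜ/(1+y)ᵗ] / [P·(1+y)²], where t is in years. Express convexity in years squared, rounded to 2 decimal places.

24.41

With y = 0.0345:
  t   CF        PV=CF/(1+0.0345)^t    t·PV        t(t+1)·PV
  1       115.00       111.1648       111.1648         222.3296
  2       115.00       107.4575       214.9151         644.7452
  3       115.00       103.8739       311.6216       1,246.4866
  4       115.00       100.4097       401.6390       2,008.1949
  5     2,115.00     1,785.0809     8,925.4044      53,552.4262
  Σ                  2,207.9868     9,964.7449      57,674.1825
P = 2,207.9868.
Convexity = Σ t(t+1)·PV / [P·(1+y)²] = 57,674.1825 / (2,207.9868 × 1.070190) = 24.40754.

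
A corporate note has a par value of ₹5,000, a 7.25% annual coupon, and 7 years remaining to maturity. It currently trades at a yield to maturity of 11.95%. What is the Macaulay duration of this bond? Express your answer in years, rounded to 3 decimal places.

Periodic yield y = 0.1195. Discount each cash flow and weight by its year:
  t   CF        PV=CF/(1+0.1195)^t    t·PV
  1       362.50       323.8053       323.8053
  2       362.50       289.2410       578.4819
  3       362.50       258.3662       775.0986
  4       362.50       230.7871       923.1486
  5       362.50       206.1520     1,030.7599
  6       362.50       184.1465     1,104.8789
  7     5,362.50     2,433.3166    17,033.2162
  Σ                  3,925.8147    21,769.3895
Price P = Σ PV = 3,925.8147.
Macaulay duration = Σ(t·PV) / P = 21,769.3895 / 3,925.8147 = 5.54519 years.

5.545 years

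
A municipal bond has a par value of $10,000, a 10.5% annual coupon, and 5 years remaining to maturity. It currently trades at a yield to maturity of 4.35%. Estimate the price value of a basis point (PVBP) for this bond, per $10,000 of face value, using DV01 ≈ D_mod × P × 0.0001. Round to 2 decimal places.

Periodic yield y = 0.0435.
  t   CF        PV=CF/(1+0.0435)^t    t·PV
  1     1,050.00     1,006.2290     1,006.2290
  2     1,050.00       964.2827     1,928.5655
  3     1,050.00       924.0850     2,772.2551
  4     1,050.00       885.5630     3,542.2522
  5    11,050.00     8,930.9984    44,654.9919
  Σ                 12,711.1582    53,904.2938
P = 12,711.1582; D_Mac = 4.24071 yrs; D_mod = 4.06393 yrs.
DV01 ≈ 4.06393 × 12,711.1582 × 0.0001 = 5.165721.

$5.17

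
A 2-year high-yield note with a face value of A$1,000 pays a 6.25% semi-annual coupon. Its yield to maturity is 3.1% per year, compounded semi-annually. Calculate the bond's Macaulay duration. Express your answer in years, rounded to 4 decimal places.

Periodic yield y = 0.0155. Discount each cash flow and weight by its period:
  t   CF        PV=CF/(1+0.0155)^t    t·PV
  1        31.25        30.7730        30.7730
  2        31.25        30.3033        60.6066
  3        31.25        29.8408        89.5224
  4     1,031.25       969.7153     3,878.8612
  Σ                  1,060.6324     4,059.7632
Price P = Σ PV = 1,060.6324.
Macaulay duration = Σ(t·PV) / P = 4,059.7632 / 1,060.6324 = 3.82768 half-year periods.
In years: 3.82768 / 2 = 1.91384 years.

1.9138 years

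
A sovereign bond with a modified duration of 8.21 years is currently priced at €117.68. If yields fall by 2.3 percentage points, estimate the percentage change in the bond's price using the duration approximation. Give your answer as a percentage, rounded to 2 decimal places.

Duration approximation: ΔP/P ≈ -D_mod · Δy = -8.21 × (-0.023) = +0.188830.
As a percentage: +18.8830%.

+18.88%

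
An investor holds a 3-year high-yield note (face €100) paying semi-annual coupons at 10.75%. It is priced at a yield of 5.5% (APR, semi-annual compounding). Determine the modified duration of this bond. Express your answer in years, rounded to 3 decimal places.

Periodic yield y = 0.0275. First find Macaulay duration:
  t   CF        PV=CF/(1+0.0275)^t    t·PV
  1        5.375         5.2311         5.2311
  2        5.375         5.0911        10.1823
  3        5.375         4.9549        14.8646
  4        5.375         4.8223        19.2891
  5        5.375         4.6932        23.4660
  6      105.375        89.5461       537.2765
  Σ                    114.3387       610.3096
P = 114.3387; Macaulay duration = 610.3096 / 114.3387 = 5.33773 half-year periods = 2.66887 years.
Modified duration = D_Mac / (1 + y) = 2.66887 / 1.0275 = 2.59744 years.

2.597 years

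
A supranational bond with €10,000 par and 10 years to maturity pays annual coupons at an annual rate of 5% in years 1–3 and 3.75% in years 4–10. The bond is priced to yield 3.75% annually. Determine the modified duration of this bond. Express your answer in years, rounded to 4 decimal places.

8.0003 years

Periodic yield y = 0.0375. First find Macaulay duration:
  t   CF        PV=CF/(1+0.0375)^t    t·PV
  1       500.00       481.9277       481.9277
  2       500.00       464.5086       929.0173
  3       500.00       447.7192     1,343.1575
  4       375.00       323.6524     1,294.6096
  5       375.00       311.9541     1,559.7707
  6       375.00       300.6787     1,804.0721
  7       375.00       289.8108     2,028.6754
  8       375.00       279.3357     2,234.6855
  9       375.00       269.2392     2,423.1530
  10   10,375.00     7,179.7125    71,797.1246
  Σ                 10,348.5389    85,896.1934
P = 10,348.5389; Macaulay duration = 85,896.1934 / 10,348.5389 = 8.30032 years.
Modified duration = D_Mac / (1 + y) = 8.30032 / 1.0375 = 8.00031 years.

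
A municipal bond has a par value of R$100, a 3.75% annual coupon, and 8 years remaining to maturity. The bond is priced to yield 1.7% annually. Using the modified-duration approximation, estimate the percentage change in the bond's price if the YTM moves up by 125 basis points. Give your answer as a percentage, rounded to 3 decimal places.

Periodic yield y = 0.017. Modified duration first:
  t   CF        PV=CF/(1+0.017)^t    t·PV
  1         3.75         3.6873         3.6873
  2         3.75         3.6257         7.2514
  3         3.75         3.5651        10.6952
  4         3.75         3.5055        14.0219
  5         3.75         3.4469        17.2344
  6         3.75         3.3893        20.3356
  7         3.75         3.3326        23.3283
  8       103.75        90.6610       725.2880
  Σ                    115.2133       821.8421
P = 115.2133; D_Mac = 7.13322 yrs; D_mod = 7.13322/(1+0.017) = 7.01398 yrs.
ΔP/P ≈ -D_mod · Δy = -7.01398 × (+0.0125) = -0.087675 = -8.7675%.

-8.767%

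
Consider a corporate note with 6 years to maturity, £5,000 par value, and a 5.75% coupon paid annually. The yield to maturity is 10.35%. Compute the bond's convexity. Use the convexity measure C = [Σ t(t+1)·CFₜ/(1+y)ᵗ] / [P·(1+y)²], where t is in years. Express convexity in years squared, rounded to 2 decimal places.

27.99

With y = 0.1035:
  t   CF        PV=CF/(1+0.1035)^t    t·PV        t(t+1)·PV
  1       287.50       260.5347       260.5347         521.0693
  2       287.50       236.0985       472.1969       1,416.5908
  3       287.50       213.9542       641.8626       2,567.4505
  4       287.50       193.8869       775.5477       3,877.7383
  5       287.50       175.7018       878.5089       5,271.0534
  6     5,287.50     2,928.3053    17,569.8319     122,988.8231
  Σ                  4,008.4814    20,598.4827     136,642.7255
P = 4,008.4814.
Convexity = Σ t(t+1)·PV / [P·(1+y)²] = 136,642.7255 / (4,008.4814 × 1.217712) = 27.99381.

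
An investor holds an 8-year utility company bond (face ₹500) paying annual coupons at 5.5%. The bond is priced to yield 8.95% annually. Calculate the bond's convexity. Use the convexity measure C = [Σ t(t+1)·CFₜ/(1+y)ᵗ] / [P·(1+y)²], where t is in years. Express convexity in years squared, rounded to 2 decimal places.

With y = 0.0895:
  t   CF        PV=CF/(1+0.0895)^t    t·PV        t(t+1)·PV
  1        27.50        25.2409        25.2409          50.4819
  2        27.50        23.1674        46.3349         139.0047
  3        27.50        21.2643        63.7929         255.1715
  4        27.50        19.5175        78.0699         390.3496
  5        27.50        17.9142        89.5708         537.4249
  6        27.50        16.4426        98.6553         690.5873
  7        27.50        15.0918       105.6428         845.1428
  8       527.50       265.7080     2,125.6638      19,130.9741
  Σ                    404.3467     2,632.9714      22,039.1368
P = 404.3467.
Convexity = Σ t(t+1)·PV / [P·(1+y)²] = 22,039.1368 / (404.3467 × 1.187010) = 45.91834.

45.92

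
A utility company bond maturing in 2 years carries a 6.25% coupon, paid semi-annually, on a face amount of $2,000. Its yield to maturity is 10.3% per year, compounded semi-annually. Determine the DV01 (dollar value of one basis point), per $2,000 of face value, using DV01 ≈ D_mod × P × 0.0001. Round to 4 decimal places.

Periodic yield y = 0.0515.
  t   CF        PV=CF/(1+0.0515)^t    t·PV
  1        62.50        59.4389        59.4389
  2        62.50        56.5277       113.0554
  3        62.50        53.7591       161.2774
  4     2,062.50     1,687.1622     6,748.6490
  Σ                  1,856.8880     7,082.4207
P = 1,856.8880; D_Mac = 3.81413 half-year periods = 1.90707 yrs; D_mod = 1.81366 yrs.
DV01 ≈ 1.81366 × 1,856.8880 × 0.0001 = 0.336777.

$0.3368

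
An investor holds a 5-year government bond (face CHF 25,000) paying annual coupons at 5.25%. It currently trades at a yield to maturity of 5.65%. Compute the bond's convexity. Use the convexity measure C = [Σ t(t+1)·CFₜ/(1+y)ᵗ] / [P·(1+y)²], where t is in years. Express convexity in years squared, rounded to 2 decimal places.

23.47

With y = 0.0565:
  t   CF        PV=CF/(1+0.0565)^t    t·PV        t(t+1)·PV
  1     1,312.50     1,242.3095     1,242.3095       2,484.6190
  2     1,312.50     1,175.8727     2,351.7454       7,055.2362
  3     1,312.50     1,112.9888     3,338.9665      13,355.8660
  4     1,312.50     1,053.4679     4,213.8716      21,069.3580
  5    26,312.50    19,990.0834    99,950.4170     599,702.5023
  Σ                 24,574.7224   111,097.3101     643,667.5816
P = 24,574.7224.
Convexity = Σ t(t+1)·PV / [P·(1+y)²] = 643,667.5816 / (24,574.7224 × 1.116192) = 23.46573.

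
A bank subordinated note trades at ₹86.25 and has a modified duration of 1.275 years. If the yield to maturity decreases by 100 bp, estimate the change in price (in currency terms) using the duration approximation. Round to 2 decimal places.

Duration approximation: ΔP/P ≈ -D_mod · Δy = -1.275 × (-0.01) = +0.012750.
ΔP ≈ 86.25 × (+0.012750) = +1.0996875.

+₹1.10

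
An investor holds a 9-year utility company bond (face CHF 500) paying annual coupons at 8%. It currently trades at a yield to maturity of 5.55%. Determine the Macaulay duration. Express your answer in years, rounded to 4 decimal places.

6.9325 years

Periodic yield y = 0.0555. Discount each cash flow and weight by its year:
  t   CF        PV=CF/(1+0.0555)^t    t·PV
  1        40.00        37.8967        37.8967
  2        40.00        35.9041        71.8081
  3        40.00        34.0162       102.0485
  4        40.00        32.2275       128.9101
  5        40.00        30.5330       152.6648
  6        40.00        28.9275       173.5649
  7        40.00        27.4064       191.8449
  8        40.00        25.9653       207.7228
  9       540.00       332.1006     2,988.9051
  Σ                    584.9772     4,055.3659
Price P = Σ PV = 584.9772.
Macaulay duration = Σ(t·PV) / P = 4,055.3659 / 584.9772 = 6.93252 years.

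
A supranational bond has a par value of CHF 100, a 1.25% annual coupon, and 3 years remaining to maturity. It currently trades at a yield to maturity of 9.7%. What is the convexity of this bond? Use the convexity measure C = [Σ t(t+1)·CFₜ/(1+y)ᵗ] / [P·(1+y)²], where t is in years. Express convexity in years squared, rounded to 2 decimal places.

9.79

With y = 0.097:
  t   CF        PV=CF/(1+0.097)^t    t·PV        t(t+1)·PV
  1         1.25         1.1395         1.1395           2.2789
  2         1.25         1.0387         2.0774           6.2323
  3       101.25        76.6964       230.0893         920.3572
  Σ                     78.8746       233.3062         928.8684
P = 78.8746.
Convexity = Σ t(t+1)·PV / [P·(1+y)²] = 928.8684 / (78.8746 × 1.203409) = 9.78597.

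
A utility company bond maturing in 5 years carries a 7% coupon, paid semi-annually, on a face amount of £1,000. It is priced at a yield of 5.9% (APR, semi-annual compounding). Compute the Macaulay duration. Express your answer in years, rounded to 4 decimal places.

Periodic yield y = 0.0295. Discount each cash flow and weight by its period:
  t   CF        PV=CF/(1+0.0295)^t    t·PV
  1        35.00        33.9971        33.9971
  2        35.00        33.0229        66.0458
  3        35.00        32.0766        96.2299
  4        35.00        31.1575       124.6300
  5        35.00        30.2647       151.3235
  6        35.00        29.3975       176.3848
  7        35.00        28.5551       199.8857
  8        35.00        27.7369       221.8949
  9        35.00        26.9421       242.4786
  10    1,035.00       773.8857     7,738.8573
  Σ                  1,047.0361     9,051.7276
Price P = Σ PV = 1,047.0361.
Macaulay duration = Σ(t·PV) / P = 9,051.7276 / 1,047.0361 = 8.64510 half-year periods.
In years: 8.64510 / 2 = 4.32255 years.

4.3225 years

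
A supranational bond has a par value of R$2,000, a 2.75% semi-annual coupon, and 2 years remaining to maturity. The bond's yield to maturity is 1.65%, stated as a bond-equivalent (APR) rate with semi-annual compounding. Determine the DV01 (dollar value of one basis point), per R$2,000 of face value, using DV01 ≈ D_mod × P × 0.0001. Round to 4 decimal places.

Periodic yield y = 0.00825.
  t   CF        PV=CF/(1+0.00825)^t    t·PV
  1        27.50        27.2750        27.2750
  2        27.50        27.0518        54.1036
  3        27.50        26.8305        80.4914
  4     2,027.50     1,961.9500     7,847.8001
  Σ                  2,043.1073     8,009.6700
P = 2,043.1073; D_Mac = 3.92034 half-year periods = 1.96017 yrs; D_mod = 1.94413 yrs.
DV01 ≈ 1.94413 × 2,043.1073 × 0.0001 = 0.397207.

R$0.3972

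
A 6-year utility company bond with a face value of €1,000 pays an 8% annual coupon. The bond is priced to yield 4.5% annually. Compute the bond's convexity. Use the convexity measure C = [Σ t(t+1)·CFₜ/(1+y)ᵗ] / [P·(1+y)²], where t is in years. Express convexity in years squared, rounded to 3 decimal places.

30.666

With y = 0.045:
  t   CF        PV=CF/(1+0.045)^t    t·PV        t(t+1)·PV
  1        80.00        76.5550        76.5550         153.1100
  2        80.00        73.2584       146.5168         439.5504
  3        80.00        70.1037       210.3112         841.2447
  4        80.00        67.0849       268.3396       1,341.6981
  5        80.00        64.1961       320.9804       1,925.8825
  6     1,080.00       829.3274     4,975.9644      34,831.7507
  Σ                  1,180.5255     5,998.6674      39,533.2365
P = 1,180.5255.
Convexity = Σ t(t+1)·PV / [P·(1+y)²] = 39,533.2365 / (1,180.5255 × 1.092025) = 30.66581.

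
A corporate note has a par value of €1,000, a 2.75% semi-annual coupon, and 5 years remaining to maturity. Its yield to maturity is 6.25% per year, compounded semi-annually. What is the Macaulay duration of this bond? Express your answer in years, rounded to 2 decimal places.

Periodic yield y = 0.03125. Discount each cash flow and weight by its period:
  t   CF        PV=CF/(1+0.03125)^t    t·PV
  1        13.75        13.3333        13.3333
  2        13.75        12.9293        25.8586
  3        13.75        12.5375        37.6125
  4        13.75        12.1576        48.6303
  5        13.75        11.7892        58.9458
  6        13.75        11.4319        68.5915
  7        13.75        11.0855        77.5984
  8        13.75        10.7496        85.9965
  9        13.75        10.4238        93.8144
  10    1,013.75       745.2316     7,452.3158
  Σ                    851.6692     7,962.6972
Price P = Σ PV = 851.6692.
Macaulay duration = Σ(t·PV) / P = 7,962.6972 / 851.6692 = 9.34952 half-year periods.
In years: 9.34952 / 2 = 4.67476 years.

4.67 years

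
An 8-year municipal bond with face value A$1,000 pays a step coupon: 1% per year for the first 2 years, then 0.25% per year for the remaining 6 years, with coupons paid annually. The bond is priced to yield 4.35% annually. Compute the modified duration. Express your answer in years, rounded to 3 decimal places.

7.468 years

Periodic yield y = 0.0435. First find Macaulay duration:
  t   CF        PV=CF/(1+0.0435)^t    t·PV
  1        10.00         9.5831         9.5831
  2        10.00         9.1836        18.3673
  3         2.50         2.2002         6.6006
  4         2.50         2.1085         8.4339
  5         2.50         2.0206        10.1029
  6         2.50         1.9364        11.6181
  7         2.50         1.8556        12.9895
  8     1,002.50       713.0907     5,704.7254
  Σ                    741.9787     5,782.4209
P = 741.9787; Macaulay duration = 5,782.4209 / 741.9787 = 7.79324 years.
Modified duration = D_Mac / (1 + y) = 7.79324 / 1.0435 = 7.46837 years.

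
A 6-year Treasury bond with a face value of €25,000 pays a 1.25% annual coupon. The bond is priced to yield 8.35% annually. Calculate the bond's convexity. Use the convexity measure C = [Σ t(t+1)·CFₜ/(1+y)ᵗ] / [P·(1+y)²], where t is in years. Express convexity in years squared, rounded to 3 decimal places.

33.960

With y = 0.0835:
  t   CF        PV=CF/(1+0.0835)^t    t·PV        t(t+1)·PV
  1       312.50       288.4172       288.4172         576.8343
  2       312.50       266.1903       532.3806       1,597.1417
  3       312.50       245.6763       737.0289       2,948.1157
  4       312.50       226.7432       906.9730       4,534.8649
  5       312.50       209.2693     1,046.3463       6,278.0779
  6    25,312.50    15,644.4949    93,866.9695     657,068.7867
  Σ                 16,880.7912    97,378.1155     673,003.8212
P = 16,880.7912.
Convexity = Σ t(t+1)·PV / [P·(1+y)²] = 673,003.8212 / (16,880.7912 × 1.173972) = 33.95994.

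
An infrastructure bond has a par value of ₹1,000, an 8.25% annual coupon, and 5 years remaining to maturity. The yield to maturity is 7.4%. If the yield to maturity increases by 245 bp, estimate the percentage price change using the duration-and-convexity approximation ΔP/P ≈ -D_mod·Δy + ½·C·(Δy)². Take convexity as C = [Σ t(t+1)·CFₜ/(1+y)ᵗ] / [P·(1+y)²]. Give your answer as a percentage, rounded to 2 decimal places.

-9.19%

With y = 0.074:
  t   CF        PV=CF/(1+0.074)^t    t·PV        t(t+1)·PV
  1        82.50        76.8156        76.8156         153.6313
  2        82.50        71.5229       143.0459         429.1377
  3        82.50        66.5949       199.7848         799.1390
  4        82.50        62.0064       248.0258       1,240.1289
  5     1,082.50       757.5416     3,787.7081      22,726.2486
  Σ                  1,034.4816     4,455.3802      25,348.2855
P = 1,034.4816; D_Mac = 4.30687 yrs; D_mod = 4.01012 yrs; C = 21.24307.
Duration effect: -4.01012 × (+0.0245) = -0.098248
Convexity effect: 0.5 × 21.24307 × (0.0245)² = +0.0063756
ΔP/P ≈ -0.098248 + 0.0063756 = -0.091872 = -9.1872%.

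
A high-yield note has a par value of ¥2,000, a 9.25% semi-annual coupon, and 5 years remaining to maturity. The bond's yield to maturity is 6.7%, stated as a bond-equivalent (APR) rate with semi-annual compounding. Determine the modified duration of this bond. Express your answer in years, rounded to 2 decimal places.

4.03 years

Periodic yield y = 0.0335. First find Macaulay duration:
  t   CF        PV=CF/(1+0.0335)^t    t·PV
  1        92.50        89.5017        89.5017
  2        92.50        86.6006       173.2011
  3        92.50        83.7935       251.3805
  4        92.50        81.0774       324.3096
  5        92.50        78.4493       392.2467
  6        92.50        75.9065       455.4389
  7        92.50        73.4460       514.1223
  8        92.50        71.0653       568.5228
  9        92.50        68.7618       618.8564
  10    2,092.50     1,505.0837    15,050.8372
  Σ                  2,213.6859    18,438.4172
P = 2,213.6859; Macaulay duration = 18,438.4172 / 2,213.6859 = 8.32928 half-year periods = 4.16464 years.
Modified duration = D_Mac / (1 + y) = 4.16464 / 1.0335 = 4.02965 years.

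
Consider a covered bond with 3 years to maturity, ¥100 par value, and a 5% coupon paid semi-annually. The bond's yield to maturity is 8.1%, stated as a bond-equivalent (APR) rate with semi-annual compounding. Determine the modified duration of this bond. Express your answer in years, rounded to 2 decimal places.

2.70 years

Periodic yield y = 0.0405. First find Macaulay duration:
  t   CF        PV=CF/(1+0.0405)^t    t·PV
  1         2.50         2.4027         2.4027
  2         2.50         2.3092         4.6183
  3         2.50         2.2193         6.6579
  4         2.50         2.1329         8.5316
  5         2.50         2.0499        10.2494
  6       102.50        80.7740       484.6437
  Σ                     91.8879       517.1037
P = 91.8879; Macaulay duration = 517.1037 / 91.8879 = 5.62755 half-year periods = 2.81377 years.
Modified duration = D_Mac / (1 + y) = 2.81377 / 1.0405 = 2.70425 years.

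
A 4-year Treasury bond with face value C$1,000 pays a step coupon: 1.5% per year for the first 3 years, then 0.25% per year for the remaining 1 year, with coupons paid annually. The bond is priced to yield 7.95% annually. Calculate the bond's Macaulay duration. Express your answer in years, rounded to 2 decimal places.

3.90 years

Periodic yield y = 0.0795. Discount each cash flow and weight by its year:
  t   CF        PV=CF/(1+0.0795)^t    t·PV
  1        15.00        13.8953        13.8953
  2        15.00        12.8720        25.7440
  3        15.00        11.9240        35.7721
  4     1,002.50       738.2336     2,952.9343
  Σ                    776.9249     3,028.3457
Price P = Σ PV = 776.9249.
Macaulay duration = Σ(t·PV) / P = 3,028.3457 / 776.9249 = 3.89786 years.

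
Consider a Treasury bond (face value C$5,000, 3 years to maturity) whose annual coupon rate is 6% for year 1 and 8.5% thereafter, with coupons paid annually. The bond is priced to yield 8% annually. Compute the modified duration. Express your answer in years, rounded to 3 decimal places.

2.606 years

Periodic yield y = 0.08. First find Macaulay duration:
  t   CF        PV=CF/(1+0.08)^t    t·PV
  1       300.00       277.7778       277.7778
  2       425.00       364.3690       728.7380
  3     5,425.00     4,306.5399    12,919.6197
  Σ                  4,948.6867    13,926.1355
P = 4,948.6867; Macaulay duration = 13,926.1355 / 4,948.6867 = 2.81411 years.
Modified duration = D_Mac / (1 + y) = 2.81411 / 1.08 = 2.60565 years.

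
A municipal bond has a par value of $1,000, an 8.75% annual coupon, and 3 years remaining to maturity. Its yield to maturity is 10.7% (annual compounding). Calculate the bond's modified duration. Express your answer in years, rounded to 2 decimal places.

Periodic yield y = 0.107. First find Macaulay duration:
  t   CF        PV=CF/(1+0.107)^t    t·PV
  1        87.50        79.0425        79.0425
  2        87.50        71.4024       142.8048
  3     1,087.50       801.6530     2,404.9589
  Σ                    952.0978     2,626.8062
P = 952.0978; Macaulay duration = 2,626.8062 / 952.0978 = 2.75897 years.
Modified duration = D_Mac / (1 + y) = 2.75897 / 1.107 = 2.49229 years.

2.49 years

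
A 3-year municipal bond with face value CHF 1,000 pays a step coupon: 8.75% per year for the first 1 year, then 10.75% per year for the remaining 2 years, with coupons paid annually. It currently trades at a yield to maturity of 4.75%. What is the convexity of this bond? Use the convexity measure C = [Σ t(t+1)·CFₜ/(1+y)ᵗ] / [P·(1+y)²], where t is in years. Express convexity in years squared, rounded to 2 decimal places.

With y = 0.0475:
  t   CF        PV=CF/(1+0.0475)^t    t·PV        t(t+1)·PV
  1        87.50        83.5322        83.5322         167.0644
  2       107.50        97.9716       195.9433         587.8299
  3     1,107.50       963.5664     2,890.6991      11,562.7966
  Σ                  1,145.0702     3,170.1747      12,317.6909
P = 1,145.0702.
Convexity = Σ t(t+1)·PV / [P·(1+y)²] = 12,317.6909 / (1,145.0702 × 1.097256) = 9.80368.

9.80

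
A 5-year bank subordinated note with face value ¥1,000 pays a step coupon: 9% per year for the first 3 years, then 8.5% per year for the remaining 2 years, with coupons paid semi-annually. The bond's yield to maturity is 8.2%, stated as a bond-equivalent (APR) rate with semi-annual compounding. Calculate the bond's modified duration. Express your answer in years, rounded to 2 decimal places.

3.99 years

Periodic yield y = 0.041. First find Macaulay duration:
  t   CF        PV=CF/(1+0.041)^t    t·PV
  1        45.00        43.2277        43.2277
  2        45.00        41.5251        83.0503
  3        45.00        39.8897       119.6690
  4        45.00        38.3186       153.2744
  5        45.00        36.8094       184.0471
  6        45.00        35.3597       212.1580
  7        42.50        32.0800       224.5597
  8        42.50        30.8165       246.5319
  9        42.50        29.6028       266.4249
  10    1,042.50       697.5394     6,975.3944
  Σ                  1,025.1688     8,508.3373
P = 1,025.1688; Macaulay duration = 8,508.3373 / 1,025.1688 = 8.29945 half-year periods = 4.14973 years.
Modified duration = D_Mac / (1 + y) = 4.14973 / 1.041 = 3.98629 years.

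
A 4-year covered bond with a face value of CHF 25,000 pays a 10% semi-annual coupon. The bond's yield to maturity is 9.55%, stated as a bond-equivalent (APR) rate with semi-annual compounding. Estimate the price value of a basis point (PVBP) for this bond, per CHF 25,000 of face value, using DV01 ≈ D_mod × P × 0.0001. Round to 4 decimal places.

Periodic yield y = 0.04775.
  t   CF        PV=CF/(1+0.04775)^t    t·PV
  1     1,250.00     1,193.0327     1,193.0327
  2     1,250.00     1,138.6616     2,277.3232
  3     1,250.00     1,086.7684     3,260.3052
  4     1,250.00     1,037.2402     4,148.9607
  5     1,250.00       989.9692     4,949.8458
  6     1,250.00       944.8525     5,669.1147
  7     1,250.00       901.7919     6,312.5432
  8    26,250.00    18,074.5691   144,596.5525
  Σ                 25,366.8855   172,407.6782
P = 25,366.8855; D_Mac = 6.79656 half-year periods = 3.39828 yrs; D_mod = 3.24341 yrs.
DV01 ≈ 3.24341 × 25,366.8855 × 0.0001 = 8.227520.

CHF 8.2275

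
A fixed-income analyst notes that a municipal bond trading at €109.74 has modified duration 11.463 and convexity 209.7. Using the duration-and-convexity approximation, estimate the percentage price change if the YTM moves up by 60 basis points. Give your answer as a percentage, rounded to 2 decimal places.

Duration effect: -D_mod·Δy = -11.463 × (+0.006) = -0.068778
Convexity effect: ½·C·(Δy)² = 0.5 × 209.7 × (0.006)² = +0.0037746
ΔP/P ≈ -0.068778 + 0.0037746 = -0.0650034
= -6.50034%.

-6.50%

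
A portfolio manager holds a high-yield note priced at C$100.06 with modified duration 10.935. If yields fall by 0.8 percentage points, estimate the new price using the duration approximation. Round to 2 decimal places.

Duration approximation: ΔP/P ≈ -D_mod · Δy = -10.935 × (-0.008) = +0.087480.
New price ≈ 100.06 × (1 + 0.087480) = 108.8132488.

C$108.81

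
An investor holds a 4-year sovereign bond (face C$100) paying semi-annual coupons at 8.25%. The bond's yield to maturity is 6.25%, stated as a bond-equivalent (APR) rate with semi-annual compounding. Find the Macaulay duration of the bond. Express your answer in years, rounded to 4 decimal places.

3.5071 years

Periodic yield y = 0.03125. Discount each cash flow and weight by its period:
  t   CF        PV=CF/(1+0.03125)^t    t·PV
  1        4.125         4.0000         4.0000
  2        4.125         3.8788         7.7576
  3        4.125         3.7612        11.2837
  4        4.125         3.6473        14.5891
  5        4.125         3.5367        17.6837
  6        4.125         3.4296        20.5774
  7        4.125         3.3256        23.2795
  8      104.125        81.4035       651.2284
  Σ                    106.9828       750.3995
Price P = Σ PV = 106.9828.
Macaulay duration = Σ(t·PV) / P = 750.3995 / 106.9828 = 7.01421 half-year periods.
In years: 7.01421 / 2 = 3.50710 years.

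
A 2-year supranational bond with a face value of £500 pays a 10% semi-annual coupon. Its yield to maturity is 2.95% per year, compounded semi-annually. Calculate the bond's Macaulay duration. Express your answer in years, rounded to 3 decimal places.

1.871 years

Periodic yield y = 0.01475. Discount each cash flow and weight by its period:
  t   CF        PV=CF/(1+0.01475)^t    t·PV
  1        25.00        24.6366        24.6366
  2        25.00        24.2785        48.5570
  3        25.00        23.9256        71.7768
  4       525.00       495.1344     1,980.5374
  Σ                    567.9751     2,125.5078
Price P = Σ PV = 567.9751.
Macaulay duration = Σ(t·PV) / P = 2,125.5078 / 567.9751 = 3.74226 half-year periods.
In years: 3.74226 / 2 = 1.87113 years.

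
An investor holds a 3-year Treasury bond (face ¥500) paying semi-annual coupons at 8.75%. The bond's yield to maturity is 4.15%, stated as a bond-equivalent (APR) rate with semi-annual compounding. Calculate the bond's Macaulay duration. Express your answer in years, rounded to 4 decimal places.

2.7228 years

Periodic yield y = 0.02075. Discount each cash flow and weight by its period:
  t   CF        PV=CF/(1+0.02075)^t    t·PV
  1       21.875        21.4303        21.4303
  2       21.875        20.9947        41.9894
  3       21.875        20.5679        61.7037
  4       21.875        20.1498        80.5992
  5       21.875        19.7402        98.7009
  6      521.875       461.3709     2,768.2252
  Σ                    564.2537     3,072.6486
Price P = Σ PV = 564.2537.
Macaulay duration = Σ(t·PV) / P = 3,072.6486 / 564.2537 = 5.44551 half-year periods.
In years: 5.44551 / 2 = 2.72275 years.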